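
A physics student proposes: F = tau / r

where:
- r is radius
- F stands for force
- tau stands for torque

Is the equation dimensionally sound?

Yes

r (radius) has dimensions [L].
F (force) has dimensions [L M T^-2].
tau (torque) has dimensions [L^2 M T^-2].

Left side: [L M T^-2]
Right side: [L M T^-2]

Both sides have the same dimensions, so the equation is dimensionally consistent.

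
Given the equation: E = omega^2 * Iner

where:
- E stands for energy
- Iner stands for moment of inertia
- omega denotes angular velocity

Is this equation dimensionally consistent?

Yes

E (energy) has dimensions [L^2 M T^-2].
Iner (moment of inertia) has dimensions [L^2 M].
omega (angular velocity) has dimensions [T^-1].

Left side: [L^2 M T^-2]
Right side: [L^2 M T^-2]

Both sides have the same dimensions, so the equation is dimensionally consistent.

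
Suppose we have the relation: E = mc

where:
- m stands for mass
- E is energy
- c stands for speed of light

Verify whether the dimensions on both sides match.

No

m (mass) has dimensions [M].
E (energy) has dimensions [L^2 M T^-2].
c (speed of light) has dimensions [L T^-1].

Left side: [L^2 M T^-2]
Right side: [L M T^-1]

The two sides have different dimensions, so the equation is NOT dimensionally consistent.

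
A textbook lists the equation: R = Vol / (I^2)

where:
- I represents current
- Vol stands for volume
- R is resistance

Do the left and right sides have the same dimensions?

No

I (current) has dimensions [I].
Vol (volume) has dimensions [L^3].
R (resistance) has dimensions [I^-2 L^2 M T^-3].

Left side: [I^-2 L^2 M T^-3]
Right side: [I^-2 L^3]

The two sides have different dimensions, so the equation is NOT dimensionally consistent.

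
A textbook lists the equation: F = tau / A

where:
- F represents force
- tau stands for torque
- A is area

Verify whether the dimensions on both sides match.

No

F (force) has dimensions [L M T^-2].
tau (torque) has dimensions [L^2 M T^-2].
A (area) has dimensions [L^2].

Left side: [L M T^-2]
Right side: [M T^-2]

The two sides have different dimensions, so the equation is NOT dimensionally consistent.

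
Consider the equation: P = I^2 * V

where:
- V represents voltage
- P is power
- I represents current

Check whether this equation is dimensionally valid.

No

V (voltage) has dimensions [I^-1 L^2 M T^-3].
P (power) has dimensions [L^2 M T^-3].
I (current) has dimensions [I].

Left side: [L^2 M T^-3]
Right side: [I L^2 M T^-3]

The two sides have different dimensions, so the equation is NOT dimensionally consistent.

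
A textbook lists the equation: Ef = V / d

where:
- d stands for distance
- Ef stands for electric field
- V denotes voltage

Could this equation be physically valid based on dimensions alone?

Yes

d (distance) has dimensions [L].
Ef (electric field) has dimensions [I^-1 L M T^-3].
V (voltage) has dimensions [I^-1 L^2 M T^-3].

Left side: [I^-1 L M T^-3]
Right side: [I^-1 L M T^-3]

Both sides have the same dimensions, so the equation is dimensionally consistent.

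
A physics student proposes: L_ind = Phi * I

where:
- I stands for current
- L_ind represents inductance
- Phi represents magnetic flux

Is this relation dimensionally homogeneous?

No

I (current) has dimensions [I].
L_ind (inductance) has dimensions [I^-2 L^2 M T^-2].
Phi (magnetic flux) has dimensions [I^-1 L^2 M T^-2].

Left side: [I^-2 L^2 M T^-2]
Right side: [L^2 M T^-2]

The two sides have different dimensions, so the equation is NOT dimensionally consistent.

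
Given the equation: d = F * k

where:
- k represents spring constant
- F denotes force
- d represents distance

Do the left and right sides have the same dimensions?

No

k (spring constant) has dimensions [M T^-2].
F (force) has dimensions [L M T^-2].
d (distance) has dimensions [L].

Left side: [L]
Right side: [L M^2 T^-4]

The two sides have different dimensions, so the equation is NOT dimensionally consistent.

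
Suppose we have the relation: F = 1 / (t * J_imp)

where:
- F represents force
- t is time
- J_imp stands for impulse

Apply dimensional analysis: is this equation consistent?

No

F (force) has dimensions [L M T^-2].
t (time) has dimensions [T].
J_imp (impulse) has dimensions [L M T^-1].

Left side: [L M T^-2]
Right side: [L^-1 M^-1]

The two sides have different dimensions, so the equation is NOT dimensionally consistent.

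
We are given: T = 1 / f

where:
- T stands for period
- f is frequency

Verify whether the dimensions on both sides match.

Yes

T (period) has dimensions [T].
f (frequency) has dimensions [T^-1].

Left side: [T]
Right side: [T]

Both sides have the same dimensions, so the equation is dimensionally consistent.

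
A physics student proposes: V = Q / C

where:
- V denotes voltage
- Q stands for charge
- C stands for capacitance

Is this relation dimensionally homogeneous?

Yes

V (voltage) has dimensions [I^-1 L^2 M T^-3].
Q (charge) has dimensions [I T].
C (capacitance) has dimensions [I^2 L^-2 M^-1 T^4].

Left side: [I^-1 L^2 M T^-3]
Right side: [I^-1 L^2 M T^-3]

Both sides have the same dimensions, so the equation is dimensionally consistent.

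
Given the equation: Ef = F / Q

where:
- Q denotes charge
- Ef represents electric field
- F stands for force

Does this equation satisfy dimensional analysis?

Yes

Q (charge) has dimensions [I T].
Ef (electric field) has dimensions [I^-1 L M T^-3].
F (force) has dimensions [L M T^-2].

Left side: [I^-1 L M T^-3]
Right side: [I^-1 L M T^-3]

Both sides have the same dimensions, so the equation is dimensionally consistent.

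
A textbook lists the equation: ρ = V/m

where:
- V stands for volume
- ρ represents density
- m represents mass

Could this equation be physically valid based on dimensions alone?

No

V (volume) has dimensions [L^3].
ρ (density) has dimensions [L^-3 M].
m (mass) has dimensions [M].

Left side: [L^-3 M]
Right side: [L^3 M^-1]

The two sides have different dimensions, so the equation is NOT dimensionally consistent.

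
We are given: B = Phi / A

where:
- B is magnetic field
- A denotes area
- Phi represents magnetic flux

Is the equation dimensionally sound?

Yes

B (magnetic field) has dimensions [I^-1 M T^-2].
A (area) has dimensions [L^2].
Phi (magnetic flux) has dimensions [I^-1 L^2 M T^-2].

Left side: [I^-1 M T^-2]
Right side: [I^-1 M T^-2]

Both sides have the same dimensions, so the equation is dimensionally consistent.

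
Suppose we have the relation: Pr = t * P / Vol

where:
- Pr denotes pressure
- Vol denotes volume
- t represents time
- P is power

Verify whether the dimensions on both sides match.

Yes

Pr (pressure) has dimensions [L^-1 M T^-2].
Vol (volume) has dimensions [L^3].
t (time) has dimensions [T].
P (power) has dimensions [L^2 M T^-3].

Left side: [L^-1 M T^-2]
Right side: [L^-1 M T^-2]

Both sides have the same dimensions, so the equation is dimensionally consistent.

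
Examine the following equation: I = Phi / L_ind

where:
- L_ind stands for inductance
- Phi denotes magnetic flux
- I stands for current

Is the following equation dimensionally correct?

Yes

L_ind (inductance) has dimensions [I^-2 L^2 M T^-2].
Phi (magnetic flux) has dimensions [I^-1 L^2 M T^-2].
I (current) has dimensions [I].

Left side: [I]
Right side: [I]

Both sides have the same dimensions, so the equation is dimensionally consistent.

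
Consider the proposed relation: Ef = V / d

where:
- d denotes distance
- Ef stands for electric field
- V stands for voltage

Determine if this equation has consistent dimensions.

Yes

d (distance) has dimensions [L].
Ef (electric field) has dimensions [I^-1 L M T^-3].
V (voltage) has dimensions [I^-1 L^2 M T^-3].

Left side: [I^-1 L M T^-3]
Right side: [I^-1 L M T^-3]

Both sides have the same dimensions, so the equation is dimensionally consistent.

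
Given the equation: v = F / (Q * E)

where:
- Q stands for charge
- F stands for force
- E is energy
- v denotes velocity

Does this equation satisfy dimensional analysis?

No

Q (charge) has dimensions [I T].
F (force) has dimensions [L M T^-2].
E (energy) has dimensions [L^2 M T^-2].
v (velocity) has dimensions [L T^-1].

Left side: [L T^-1]
Right side: [I^-1 L^-1 T^-1]

The two sides have different dimensions, so the equation is NOT dimensionally consistent.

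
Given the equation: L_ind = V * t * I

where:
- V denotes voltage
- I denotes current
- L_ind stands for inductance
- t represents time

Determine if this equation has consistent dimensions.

No

V (voltage) has dimensions [I^-1 L^2 M T^-3].
I (current) has dimensions [I].
L_ind (inductance) has dimensions [I^-2 L^2 M T^-2].
t (time) has dimensions [T].

Left side: [I^-2 L^2 M T^-2]
Right side: [L^2 M T^-2]

The two sides have different dimensions, so the equation is NOT dimensionally consistent.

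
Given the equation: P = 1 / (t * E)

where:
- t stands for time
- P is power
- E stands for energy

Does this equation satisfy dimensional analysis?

No

t (time) has dimensions [T].
P (power) has dimensions [L^2 M T^-3].
E (energy) has dimensions [L^2 M T^-2].

Left side: [L^2 M T^-3]
Right side: [L^-2 M^-1 T]

The two sides have different dimensions, so the equation is NOT dimensionally consistent.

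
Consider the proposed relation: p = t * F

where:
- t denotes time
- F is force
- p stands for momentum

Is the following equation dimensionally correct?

Yes

t (time) has dimensions [T].
F (force) has dimensions [L M T^-2].
p (momentum) has dimensions [L M T^-1].

Left side: [L M T^-1]
Right side: [L M T^-1]

Both sides have the same dimensions, so the equation is dimensionally consistent.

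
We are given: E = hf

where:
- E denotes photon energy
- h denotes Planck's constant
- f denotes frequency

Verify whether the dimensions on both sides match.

Yes

E (photon energy) has dimensions [L^2 M T^-2].
h (Planck's constant) has dimensions [L^2 M T^-1].
f (frequency) has dimensions [T^-1].

Left side: [L^2 M T^-2]
Right side: [L^2 M T^-2]

Both sides have the same dimensions, so the equation is dimensionally consistent.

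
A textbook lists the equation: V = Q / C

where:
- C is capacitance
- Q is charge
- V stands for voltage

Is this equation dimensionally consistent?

Yes

C (capacitance) has dimensions [I^2 L^-2 M^-1 T^4].
Q (charge) has dimensions [I T].
V (voltage) has dimensions [I^-1 L^2 M T^-3].

Left side: [I^-1 L^2 M T^-3]
Right side: [I^-1 L^2 M T^-3]

Both sides have the same dimensions, so the equation is dimensionally consistent.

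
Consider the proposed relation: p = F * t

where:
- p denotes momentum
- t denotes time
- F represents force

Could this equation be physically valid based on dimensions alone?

Yes

p (momentum) has dimensions [L M T^-1].
t (time) has dimensions [T].
F (force) has dimensions [L M T^-2].

Left side: [L M T^-1]
Right side: [L M T^-1]

Both sides have the same dimensions, so the equation is dimensionally consistent.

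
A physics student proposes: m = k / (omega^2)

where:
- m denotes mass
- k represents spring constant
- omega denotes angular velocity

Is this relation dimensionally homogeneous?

Yes

m (mass) has dimensions [M].
k (spring constant) has dimensions [M T^-2].
omega (angular velocity) has dimensions [T^-1].

Left side: [M]
Right side: [M]

Both sides have the same dimensions, so the equation is dimensionally consistent.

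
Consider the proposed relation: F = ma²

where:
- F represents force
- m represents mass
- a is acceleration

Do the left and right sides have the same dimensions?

No

F (force) has dimensions [L M T^-2].
m (mass) has dimensions [M].
a (acceleration) has dimensions [L T^-2].

Left side: [L M T^-2]
Right side: [L^2 M T^-4]

The two sides have different dimensions, so the equation is NOT dimensionally consistent.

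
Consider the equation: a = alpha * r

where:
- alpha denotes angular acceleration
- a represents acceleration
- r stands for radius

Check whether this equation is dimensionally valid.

Yes

alpha (angular acceleration) has dimensions [T^-2].
a (acceleration) has dimensions [L T^-2].
r (radius) has dimensions [L].

Left side: [L T^-2]
Right side: [L T^-2]

Both sides have the same dimensions, so the equation is dimensionally consistent.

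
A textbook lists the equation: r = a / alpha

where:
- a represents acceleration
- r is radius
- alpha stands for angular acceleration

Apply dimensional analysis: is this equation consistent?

Yes

a (acceleration) has dimensions [L T^-2].
r (radius) has dimensions [L].
alpha (angular acceleration) has dimensions [T^-2].

Left side: [L]
Right side: [L]

Both sides have the same dimensions, so the equation is dimensionally consistent.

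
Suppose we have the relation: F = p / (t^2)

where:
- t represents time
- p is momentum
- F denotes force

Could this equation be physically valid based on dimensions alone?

No

t (time) has dimensions [T].
p (momentum) has dimensions [L M T^-1].
F (force) has dimensions [L M T^-2].

Left side: [L M T^-2]
Right side: [L M T^-3]

The two sides have different dimensions, so the equation is NOT dimensionally consistent.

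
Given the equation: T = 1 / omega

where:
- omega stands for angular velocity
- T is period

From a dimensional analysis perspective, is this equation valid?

Yes

omega (angular velocity) has dimensions [T^-1].
T (period) has dimensions [T].

Left side: [T]
Right side: [T]

Both sides have the same dimensions, so the equation is dimensionally consistent.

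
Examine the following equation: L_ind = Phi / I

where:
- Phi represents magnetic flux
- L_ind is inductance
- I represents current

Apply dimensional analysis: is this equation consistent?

Yes

Phi (magnetic flux) has dimensions [I^-1 L^2 M T^-2].
L_ind (inductance) has dimensions [I^-2 L^2 M T^-2].
I (current) has dimensions [I].

Left side: [I^-2 L^2 M T^-2]
Right side: [I^-2 L^2 M T^-2]

Both sides have the same dimensions, so the equation is dimensionally consistent.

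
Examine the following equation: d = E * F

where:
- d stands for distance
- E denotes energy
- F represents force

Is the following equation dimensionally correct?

No

d (distance) has dimensions [L].
E (energy) has dimensions [L^2 M T^-2].
F (force) has dimensions [L M T^-2].

Left side: [L]
Right side: [L^3 M^2 T^-4]

The two sides have different dimensions, so the equation is NOT dimensionally consistent.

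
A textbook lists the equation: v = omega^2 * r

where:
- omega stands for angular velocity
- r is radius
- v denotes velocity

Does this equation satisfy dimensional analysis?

No

omega (angular velocity) has dimensions [T^-1].
r (radius) has dimensions [L].
v (velocity) has dimensions [L T^-1].

Left side: [L T^-1]
Right side: [L T^-2]

The two sides have different dimensions, so the equation is NOT dimensionally consistent.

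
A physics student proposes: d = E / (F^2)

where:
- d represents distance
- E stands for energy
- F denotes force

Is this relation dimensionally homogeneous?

No

d (distance) has dimensions [L].
E (energy) has dimensions [L^2 M T^-2].
F (force) has dimensions [L M T^-2].

Left side: [L]
Right side: [M^-1 T^2]

The two sides have different dimensions, so the equation is NOT dimensionally consistent.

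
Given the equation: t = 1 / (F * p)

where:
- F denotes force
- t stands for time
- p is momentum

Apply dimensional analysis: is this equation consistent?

No

F (force) has dimensions [L M T^-2].
t (time) has dimensions [T].
p (momentum) has dimensions [L M T^-1].

Left side: [T]
Right side: [L^-2 M^-2 T^3]

The two sides have different dimensions, so the equation is NOT dimensionally consistent.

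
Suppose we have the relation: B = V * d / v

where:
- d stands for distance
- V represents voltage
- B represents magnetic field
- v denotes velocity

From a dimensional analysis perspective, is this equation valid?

No

d (distance) has dimensions [L].
V (voltage) has dimensions [I^-1 L^2 M T^-3].
B (magnetic field) has dimensions [I^-1 M T^-2].
v (velocity) has dimensions [L T^-1].

Left side: [I^-1 M T^-2]
Right side: [I^-1 L^2 M T^-2]

The two sides have different dimensions, so the equation is NOT dimensionally consistent.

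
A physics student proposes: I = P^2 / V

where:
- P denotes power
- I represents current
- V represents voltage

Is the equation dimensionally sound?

No

P (power) has dimensions [L^2 M T^-3].
I (current) has dimensions [I].
V (voltage) has dimensions [I^-1 L^2 M T^-3].

Left side: [I]
Right side: [I L^2 M T^-3]

The two sides have different dimensions, so the equation is NOT dimensionally consistent.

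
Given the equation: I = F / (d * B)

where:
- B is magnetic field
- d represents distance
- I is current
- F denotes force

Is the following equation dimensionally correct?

Yes

B (magnetic field) has dimensions [I^-1 M T^-2].
d (distance) has dimensions [L].
I (current) has dimensions [I].
F (force) has dimensions [L M T^-2].

Left side: [I]
Right side: [I]

Both sides have the same dimensions, so the equation is dimensionally consistent.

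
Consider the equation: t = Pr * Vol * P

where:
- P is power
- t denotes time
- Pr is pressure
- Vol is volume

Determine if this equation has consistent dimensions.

No

P (power) has dimensions [L^2 M T^-3].
t (time) has dimensions [T].
Pr (pressure) has dimensions [L^-1 M T^-2].
Vol (volume) has dimensions [L^3].

Left side: [T]
Right side: [L^4 M^2 T^-5]

The two sides have different dimensions, so the equation is NOT dimensionally consistent.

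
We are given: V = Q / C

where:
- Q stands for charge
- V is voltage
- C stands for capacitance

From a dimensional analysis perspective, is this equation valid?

Yes

Q (charge) has dimensions [I T].
V (voltage) has dimensions [I^-1 L^2 M T^-3].
C (capacitance) has dimensions [I^2 L^-2 M^-1 T^4].

Left side: [I^-1 L^2 M T^-3]
Right side: [I^-1 L^2 M T^-3]

Both sides have the same dimensions, so the equation is dimensionally consistent.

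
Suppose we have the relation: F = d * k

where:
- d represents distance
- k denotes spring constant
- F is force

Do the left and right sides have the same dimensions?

Yes

d (distance) has dimensions [L].
k (spring constant) has dimensions [M T^-2].
F (force) has dimensions [L M T^-2].

Left side: [L M T^-2]
Right side: [L M T^-2]

Both sides have the same dimensions, so the equation is dimensionally consistent.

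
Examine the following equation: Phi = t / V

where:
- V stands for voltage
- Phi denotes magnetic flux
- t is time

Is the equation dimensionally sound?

No

V (voltage) has dimensions [I^-1 L^2 M T^-3].
Phi (magnetic flux) has dimensions [I^-1 L^2 M T^-2].
t (time) has dimensions [T].

Left side: [I^-1 L^2 M T^-2]
Right side: [I L^-2 M^-1 T^4]

The two sides have different dimensions, so the equation is NOT dimensionally consistent.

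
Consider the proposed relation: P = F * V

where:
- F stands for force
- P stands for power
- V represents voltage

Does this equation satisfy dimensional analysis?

No

F (force) has dimensions [L M T^-2].
P (power) has dimensions [L^2 M T^-3].
V (voltage) has dimensions [I^-1 L^2 M T^-3].

Left side: [L^2 M T^-3]
Right side: [I^-1 L^3 M^2 T^-5]

The two sides have different dimensions, so the equation is NOT dimensionally consistent.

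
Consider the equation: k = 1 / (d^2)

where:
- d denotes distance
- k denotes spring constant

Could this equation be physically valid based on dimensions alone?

No

d (distance) has dimensions [L].
k (spring constant) has dimensions [M T^-2].

Left side: [M T^-2]
Right side: [L^-2]

The two sides have different dimensions, so the equation is NOT dimensionally consistent.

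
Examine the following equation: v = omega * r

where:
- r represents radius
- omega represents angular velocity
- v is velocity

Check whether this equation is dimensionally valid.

Yes

r (radius) has dimensions [L].
omega (angular velocity) has dimensions [T^-1].
v (velocity) has dimensions [L T^-1].

Left side: [L T^-1]
Right side: [L T^-1]

Both sides have the same dimensions, so the equation is dimensionally consistent.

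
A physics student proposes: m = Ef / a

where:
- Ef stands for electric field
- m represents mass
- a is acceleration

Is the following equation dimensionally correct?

No

Ef (electric field) has dimensions [I^-1 L M T^-3].
m (mass) has dimensions [M].
a (acceleration) has dimensions [L T^-2].

Left side: [M]
Right side: [I^-1 M T^-1]

The two sides have different dimensions, so the equation is NOT dimensionally consistent.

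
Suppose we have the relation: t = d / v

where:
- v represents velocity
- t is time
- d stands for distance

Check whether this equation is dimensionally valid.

Yes

v (velocity) has dimensions [L T^-1].
t (time) has dimensions [T].
d (distance) has dimensions [L].

Left side: [T]
Right side: [T]

Both sides have the same dimensions, so the equation is dimensionally consistent.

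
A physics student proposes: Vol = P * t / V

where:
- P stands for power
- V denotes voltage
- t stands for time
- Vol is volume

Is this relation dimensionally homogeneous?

No

P (power) has dimensions [L^2 M T^-3].
V (voltage) has dimensions [I^-1 L^2 M T^-3].
t (time) has dimensions [T].
Vol (volume) has dimensions [L^3].

Left side: [L^3]
Right side: [I T]

The two sides have different dimensions, so the equation is NOT dimensionally consistent.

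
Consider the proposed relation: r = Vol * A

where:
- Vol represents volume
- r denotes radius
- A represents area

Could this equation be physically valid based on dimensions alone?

No

Vol (volume) has dimensions [L^3].
r (radius) has dimensions [L].
A (area) has dimensions [L^2].

Left side: [L]
Right side: [L^5]

The two sides have different dimensions, so the equation is NOT dimensionally consistent.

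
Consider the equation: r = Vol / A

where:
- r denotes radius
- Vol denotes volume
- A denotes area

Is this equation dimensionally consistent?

Yes

r (radius) has dimensions [L].
Vol (volume) has dimensions [L^3].
A (area) has dimensions [L^2].

Left side: [L]
Right side: [L]

Both sides have the same dimensions, so the equation is dimensionally consistent.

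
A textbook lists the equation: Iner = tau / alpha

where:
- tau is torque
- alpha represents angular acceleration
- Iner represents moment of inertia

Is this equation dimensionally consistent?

Yes

tau (torque) has dimensions [L^2 M T^-2].
alpha (angular acceleration) has dimensions [T^-2].
Iner (moment of inertia) has dimensions [L^2 M].

Left side: [L^2 M]
Right side: [L^2 M]

Both sides have the same dimensions, so the equation is dimensionally consistent.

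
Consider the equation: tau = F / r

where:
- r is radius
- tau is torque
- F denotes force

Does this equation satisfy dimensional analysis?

No

r (radius) has dimensions [L].
tau (torque) has dimensions [L^2 M T^-2].
F (force) has dimensions [L M T^-2].

Left side: [L^2 M T^-2]
Right side: [M T^-2]

The two sides have different dimensions, so the equation is NOT dimensionally consistent.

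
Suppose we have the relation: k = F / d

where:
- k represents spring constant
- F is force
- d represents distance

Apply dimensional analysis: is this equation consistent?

Yes

k (spring constant) has dimensions [M T^-2].
F (force) has dimensions [L M T^-2].
d (distance) has dimensions [L].

Left side: [M T^-2]
Right side: [M T^-2]

Both sides have the same dimensions, so the equation is dimensionally consistent.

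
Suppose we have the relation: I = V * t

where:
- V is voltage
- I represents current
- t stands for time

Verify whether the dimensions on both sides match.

No

V (voltage) has dimensions [I^-1 L^2 M T^-3].
I (current) has dimensions [I].
t (time) has dimensions [T].

Left side: [I]
Right side: [I^-1 L^2 M T^-2]

The two sides have different dimensions, so the equation is NOT dimensionally consistent.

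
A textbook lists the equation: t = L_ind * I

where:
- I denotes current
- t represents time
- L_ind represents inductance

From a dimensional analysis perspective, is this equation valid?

No

I (current) has dimensions [I].
t (time) has dimensions [T].
L_ind (inductance) has dimensions [I^-2 L^2 M T^-2].

Left side: [T]
Right side: [I^-1 L^2 M T^-2]

The two sides have different dimensions, so the equation is NOT dimensionally consistent.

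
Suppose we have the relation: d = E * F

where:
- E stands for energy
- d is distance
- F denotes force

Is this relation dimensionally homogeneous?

No

E (energy) has dimensions [L^2 M T^-2].
d (distance) has dimensions [L].
F (force) has dimensions [L M T^-2].

Left side: [L]
Right side: [L^3 M^2 T^-4]

The two sides have different dimensions, so the equation is NOT dimensionally consistent.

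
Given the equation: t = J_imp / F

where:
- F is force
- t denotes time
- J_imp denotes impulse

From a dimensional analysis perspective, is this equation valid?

Yes

F (force) has dimensions [L M T^-2].
t (time) has dimensions [T].
J_imp (impulse) has dimensions [L M T^-1].

Left side: [T]
Right side: [T]

Both sides have the same dimensions, so the equation is dimensionally consistent.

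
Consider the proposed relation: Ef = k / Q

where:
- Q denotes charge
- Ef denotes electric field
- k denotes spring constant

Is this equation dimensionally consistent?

No

Q (charge) has dimensions [I T].
Ef (electric field) has dimensions [I^-1 L M T^-3].
k (spring constant) has dimensions [M T^-2].

Left side: [I^-1 L M T^-3]
Right side: [I^-1 M T^-3]

The two sides have different dimensions, so the equation is NOT dimensionally consistent.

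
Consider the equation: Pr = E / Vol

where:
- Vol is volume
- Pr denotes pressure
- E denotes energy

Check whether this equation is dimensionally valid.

Yes

Vol (volume) has dimensions [L^3].
Pr (pressure) has dimensions [L^-1 M T^-2].
E (energy) has dimensions [L^2 M T^-2].

Left side: [L^-1 M T^-2]
Right side: [L^-1 M T^-2]

Both sides have the same dimensions, so the equation is dimensionally consistent.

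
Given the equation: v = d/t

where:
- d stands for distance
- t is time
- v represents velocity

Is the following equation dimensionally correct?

Yes

d (distance) has dimensions [L].
t (time) has dimensions [T].
v (velocity) has dimensions [L T^-1].

Left side: [L T^-1]
Right side: [L T^-1]

Both sides have the same dimensions, so the equation is dimensionally consistent.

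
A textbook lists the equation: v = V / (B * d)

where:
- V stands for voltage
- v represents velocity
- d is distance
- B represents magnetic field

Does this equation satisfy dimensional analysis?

Yes

V (voltage) has dimensions [I^-1 L^2 M T^-3].
v (velocity) has dimensions [L T^-1].
d (distance) has dimensions [L].
B (magnetic field) has dimensions [I^-1 M T^-2].

Left side: [L T^-1]
Right side: [L T^-1]

Both sides have the same dimensions, so the equation is dimensionally consistent.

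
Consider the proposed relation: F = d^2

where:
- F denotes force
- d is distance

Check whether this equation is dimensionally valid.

No

F (force) has dimensions [L M T^-2].
d (distance) has dimensions [L].

Left side: [L M T^-2]
Right side: [L^2]

The two sides have different dimensions, so the equation is NOT dimensionally consistent.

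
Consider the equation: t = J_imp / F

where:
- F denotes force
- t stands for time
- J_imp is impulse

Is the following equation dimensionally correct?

Yes

F (force) has dimensions [L M T^-2].
t (time) has dimensions [T].
J_imp (impulse) has dimensions [L M T^-1].

Left side: [T]
Right side: [T]

Both sides have the same dimensions, so the equation is dimensionally consistent.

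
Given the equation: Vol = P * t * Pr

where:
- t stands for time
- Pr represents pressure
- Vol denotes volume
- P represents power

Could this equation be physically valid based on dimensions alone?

No

t (time) has dimensions [T].
Pr (pressure) has dimensions [L^-1 M T^-2].
Vol (volume) has dimensions [L^3].
P (power) has dimensions [L^2 M T^-3].

Left side: [L^3]
Right side: [L M^2 T^-4]

The two sides have different dimensions, so the equation is NOT dimensionally consistent.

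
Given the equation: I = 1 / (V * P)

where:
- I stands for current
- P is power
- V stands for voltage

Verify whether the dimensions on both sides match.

No

I (current) has dimensions [I].
P (power) has dimensions [L^2 M T^-3].
V (voltage) has dimensions [I^-1 L^2 M T^-3].

Left side: [I]
Right side: [I L^-4 M^-2 T^6]

The two sides have different dimensions, so the equation is NOT dimensionally consistent.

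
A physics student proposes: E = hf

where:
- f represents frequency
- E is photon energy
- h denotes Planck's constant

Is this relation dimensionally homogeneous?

Yes

f (frequency) has dimensions [T^-1].
E (photon energy) has dimensions [L^2 M T^-2].
h (Planck's constant) has dimensions [L^2 M T^-1].

Left side: [L^2 M T^-2]
Right side: [L^2 M T^-2]

Both sides have the same dimensions, so the equation is dimensionally consistent.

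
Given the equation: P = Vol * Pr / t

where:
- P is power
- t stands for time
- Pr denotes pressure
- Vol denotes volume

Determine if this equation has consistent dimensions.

Yes

P (power) has dimensions [L^2 M T^-3].
t (time) has dimensions [T].
Pr (pressure) has dimensions [L^-1 M T^-2].
Vol (volume) has dimensions [L^3].

Left side: [L^2 M T^-3]
Right side: [L^2 M T^-3]

Both sides have the same dimensions, so the equation is dimensionally consistent.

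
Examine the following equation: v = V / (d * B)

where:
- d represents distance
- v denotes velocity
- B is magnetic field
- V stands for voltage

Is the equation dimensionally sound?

Yes

d (distance) has dimensions [L].
v (velocity) has dimensions [L T^-1].
B (magnetic field) has dimensions [I^-1 M T^-2].
V (voltage) has dimensions [I^-1 L^2 M T^-3].

Left side: [L T^-1]
Right side: [L T^-1]

Both sides have the same dimensions, so the equation is dimensionally consistent.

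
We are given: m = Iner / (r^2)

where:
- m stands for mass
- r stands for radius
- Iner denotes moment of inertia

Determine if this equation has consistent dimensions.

Yes

m (mass) has dimensions [M].
r (radius) has dimensions [L].
Iner (moment of inertia) has dimensions [L^2 M].

Left side: [M]
Right side: [M]

Both sides have the same dimensions, so the equation is dimensionally consistent.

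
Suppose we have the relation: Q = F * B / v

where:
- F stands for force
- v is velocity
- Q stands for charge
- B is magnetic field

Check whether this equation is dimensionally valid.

No

F (force) has dimensions [L M T^-2].
v (velocity) has dimensions [L T^-1].
Q (charge) has dimensions [I T].
B (magnetic field) has dimensions [I^-1 M T^-2].

Left side: [I T]
Right side: [I^-1 M^2 T^-3]

The two sides have different dimensions, so the equation is NOT dimensionally consistent.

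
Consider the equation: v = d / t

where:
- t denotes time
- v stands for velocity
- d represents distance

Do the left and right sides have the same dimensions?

Yes

t (time) has dimensions [T].
v (velocity) has dimensions [L T^-1].
d (distance) has dimensions [L].

Left side: [L T^-1]
Right side: [L T^-1]

Both sides have the same dimensions, so the equation is dimensionally consistent.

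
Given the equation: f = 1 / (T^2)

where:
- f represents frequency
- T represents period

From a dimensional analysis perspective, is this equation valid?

No

f (frequency) has dimensions [T^-1].
T (period) has dimensions [T].

Left side: [T^-1]
Right side: [T^-2]

The two sides have different dimensions, so the equation is NOT dimensionally consistent.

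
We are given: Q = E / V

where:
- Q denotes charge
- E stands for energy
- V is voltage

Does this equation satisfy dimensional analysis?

Yes

Q (charge) has dimensions [I T].
E (energy) has dimensions [L^2 M T^-2].
V (voltage) has dimensions [I^-1 L^2 M T^-3].

Left side: [I T]
Right side: [I T]

Both sides have the same dimensions, so the equation is dimensionally consistent.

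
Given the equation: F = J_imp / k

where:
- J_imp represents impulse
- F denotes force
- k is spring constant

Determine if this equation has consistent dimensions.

No

J_imp (impulse) has dimensions [L M T^-1].
F (force) has dimensions [L M T^-2].
k (spring constant) has dimensions [M T^-2].

Left side: [L M T^-2]
Right side: [L T]

The two sides have different dimensions, so the equation is NOT dimensionally consistent.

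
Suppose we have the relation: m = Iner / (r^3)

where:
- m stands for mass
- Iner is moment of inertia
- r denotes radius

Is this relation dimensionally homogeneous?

No

m (mass) has dimensions [M].
Iner (moment of inertia) has dimensions [L^2 M].
r (radius) has dimensions [L].

Left side: [M]
Right side: [L^-1 M]

The two sides have different dimensions, so the equation is NOT dimensionally consistent.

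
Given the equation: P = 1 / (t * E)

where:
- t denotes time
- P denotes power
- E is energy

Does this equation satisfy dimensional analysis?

No

t (time) has dimensions [T].
P (power) has dimensions [L^2 M T^-3].
E (energy) has dimensions [L^2 M T^-2].

Left side: [L^2 M T^-3]
Right side: [L^-2 M^-1 T]

The two sides have different dimensions, so the equation is NOT dimensionally consistent.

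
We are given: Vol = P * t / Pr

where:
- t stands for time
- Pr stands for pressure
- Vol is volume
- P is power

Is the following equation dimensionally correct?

Yes

t (time) has dimensions [T].
Pr (pressure) has dimensions [L^-1 M T^-2].
Vol (volume) has dimensions [L^3].
P (power) has dimensions [L^2 M T^-3].

Left side: [L^3]
Right side: [L^3]

Both sides have the same dimensions, so the equation is dimensionally consistent.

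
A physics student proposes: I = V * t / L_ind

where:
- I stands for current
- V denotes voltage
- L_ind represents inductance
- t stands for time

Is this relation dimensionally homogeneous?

Yes

I (current) has dimensions [I].
V (voltage) has dimensions [I^-1 L^2 M T^-3].
L_ind (inductance) has dimensions [I^-2 L^2 M T^-2].
t (time) has dimensions [T].

Left side: [I]
Right side: [I]

Both sides have the same dimensions, so the equation is dimensionally consistent.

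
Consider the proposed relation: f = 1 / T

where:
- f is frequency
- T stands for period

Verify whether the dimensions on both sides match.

Yes

f (frequency) has dimensions [T^-1].
T (period) has dimensions [T].

Left side: [T^-1]
Right side: [T^-1]

Both sides have the same dimensions, so the equation is dimensionally consistent.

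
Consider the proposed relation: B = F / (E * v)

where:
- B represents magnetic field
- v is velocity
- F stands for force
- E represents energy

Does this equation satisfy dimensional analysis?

No

B (magnetic field) has dimensions [I^-1 M T^-2].
v (velocity) has dimensions [L T^-1].
F (force) has dimensions [L M T^-2].
E (energy) has dimensions [L^2 M T^-2].

Left side: [I^-1 M T^-2]
Right side: [L^-2 T]

The two sides have different dimensions, so the equation is NOT dimensionally consistent.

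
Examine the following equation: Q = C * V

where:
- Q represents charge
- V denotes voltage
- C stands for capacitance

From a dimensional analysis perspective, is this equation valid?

Yes

Q (charge) has dimensions [I T].
V (voltage) has dimensions [I^-1 L^2 M T^-3].
C (capacitance) has dimensions [I^2 L^-2 M^-1 T^4].

Left side: [I T]
Right side: [I T]

Both sides have the same dimensions, so the equation is dimensionally consistent.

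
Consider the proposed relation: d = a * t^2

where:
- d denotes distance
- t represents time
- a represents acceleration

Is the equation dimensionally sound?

Yes

d (distance) has dimensions [L].
t (time) has dimensions [T].
a (acceleration) has dimensions [L T^-2].

Left side: [L]
Right side: [L]

Both sides have the same dimensions, so the equation is dimensionally consistent.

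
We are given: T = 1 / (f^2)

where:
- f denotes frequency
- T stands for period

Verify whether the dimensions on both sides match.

No

f (frequency) has dimensions [T^-1].
T (period) has dimensions [T].

Left side: [T]
Right side: [T^2]

The two sides have different dimensions, so the equation is NOT dimensionally consistent.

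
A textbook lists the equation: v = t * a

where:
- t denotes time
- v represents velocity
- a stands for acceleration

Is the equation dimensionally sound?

Yes

t (time) has dimensions [T].
v (velocity) has dimensions [L T^-1].
a (acceleration) has dimensions [L T^-2].

Left side: [L T^-1]
Right side: [L T^-1]

Both sides have the same dimensions, so the equation is dimensionally consistent.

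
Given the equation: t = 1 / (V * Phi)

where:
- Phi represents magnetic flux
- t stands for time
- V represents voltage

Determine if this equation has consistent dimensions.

No

Phi (magnetic flux) has dimensions [I^-1 L^2 M T^-2].
t (time) has dimensions [T].
V (voltage) has dimensions [I^-1 L^2 M T^-3].

Left side: [T]
Right side: [I^2 L^-4 M^-2 T^5]

The two sides have different dimensions, so the equation is NOT dimensionally consistent.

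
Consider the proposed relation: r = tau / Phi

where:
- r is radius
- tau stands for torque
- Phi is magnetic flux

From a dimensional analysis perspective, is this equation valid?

No

r (radius) has dimensions [L].
tau (torque) has dimensions [L^2 M T^-2].
Phi (magnetic flux) has dimensions [I^-1 L^2 M T^-2].

Left side: [L]
Right side: [I]

The two sides have different dimensions, so the equation is NOT dimensionally consistent.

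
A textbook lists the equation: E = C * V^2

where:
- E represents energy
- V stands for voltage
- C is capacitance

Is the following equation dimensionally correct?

Yes

E (energy) has dimensions [L^2 M T^-2].
V (voltage) has dimensions [I^-1 L^2 M T^-3].
C (capacitance) has dimensions [I^2 L^-2 M^-1 T^4].

Left side: [L^2 M T^-2]
Right side: [L^2 M T^-2]

Both sides have the same dimensions, so the equation is dimensionally consistent.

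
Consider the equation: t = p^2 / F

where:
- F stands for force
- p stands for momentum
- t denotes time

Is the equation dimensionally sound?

No

F (force) has dimensions [L M T^-2].
p (momentum) has dimensions [L M T^-1].
t (time) has dimensions [T].

Left side: [T]
Right side: [L M]

The two sides have different dimensions, so the equation is NOT dimensionally consistent.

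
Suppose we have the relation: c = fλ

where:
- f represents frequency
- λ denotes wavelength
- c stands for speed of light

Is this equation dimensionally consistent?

Yes

f (frequency) has dimensions [T^-1].
λ (wavelength) has dimensions [L].
c (speed of light) has dimensions [L T^-1].

Left side: [L T^-1]
Right side: [L T^-1]

Both sides have the same dimensions, so the equation is dimensionally consistent.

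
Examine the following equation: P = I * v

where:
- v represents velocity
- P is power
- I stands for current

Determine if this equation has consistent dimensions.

No

v (velocity) has dimensions [L T^-1].
P (power) has dimensions [L^2 M T^-3].
I (current) has dimensions [I].

Left side: [L^2 M T^-3]
Right side: [I L T^-1]

The two sides have different dimensions, so the equation is NOT dimensionally consistent.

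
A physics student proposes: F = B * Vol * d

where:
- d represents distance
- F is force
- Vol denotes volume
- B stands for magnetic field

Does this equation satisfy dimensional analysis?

No

d (distance) has dimensions [L].
F (force) has dimensions [L M T^-2].
Vol (volume) has dimensions [L^3].
B (magnetic field) has dimensions [I^-1 M T^-2].

Left side: [L M T^-2]
Right side: [I^-1 L^4 M T^-2]

The two sides have different dimensions, so the equation is NOT dimensionally consistent.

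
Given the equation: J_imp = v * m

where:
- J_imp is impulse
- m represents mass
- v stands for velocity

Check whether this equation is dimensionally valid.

Yes

J_imp (impulse) has dimensions [L M T^-1].
m (mass) has dimensions [M].
v (velocity) has dimensions [L T^-1].

Left side: [L M T^-1]
Right side: [L M T^-1]

Both sides have the same dimensions, so the equation is dimensionally consistent.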